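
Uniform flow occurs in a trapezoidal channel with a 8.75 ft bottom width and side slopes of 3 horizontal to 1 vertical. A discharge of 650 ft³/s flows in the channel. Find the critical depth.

At critical depth, Q² T / (g A³) = 1, i.e. A³/T = Q²/g = 650²/32.2 = 13120.
At y = 4.17 ft: A³/T = 20630 — too large.
At y = 3.19 ft: A³/T = 7156 — too small.
At y = 3.72 ft: A³/T = 13080 — close enough.

y_c = 3.72 ft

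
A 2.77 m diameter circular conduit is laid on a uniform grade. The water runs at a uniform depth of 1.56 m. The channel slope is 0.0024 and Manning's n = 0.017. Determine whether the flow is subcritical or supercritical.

subcritical

For a circular section of diameter D = 2.77 m at depth y = 1.56 m, the central angle is θ = 2 arccos(1 − 2y/D) = 3.395 rad. Then A = (D²/8)(θ − sin θ) = 3.497 m² and P = Dθ/2 = 4.702 m.
Hydraulic radius R = A/P = 3.497/4.702 = 0.7436 m.
V = (1/n) R^(2/3) √S = (1/0.017) × 0.7436^(2/3) × √0.0024 = 2.365 m/s. Hydraulic depth D_h = A/T = 3.497/2.748 = 1.273 m.
Froude number Fr = V/√(g·D_h) = 2.365/√(9.81×1.273) = 0.669, which is less than 1, so the flow is subcritical.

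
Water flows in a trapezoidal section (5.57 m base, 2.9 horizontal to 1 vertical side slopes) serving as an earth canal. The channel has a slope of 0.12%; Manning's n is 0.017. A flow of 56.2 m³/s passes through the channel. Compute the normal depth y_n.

y_n = 2.03 m

Manning's equation rearranged: A R^(2/3) = nQ / (1·√S) = 0.017 × 56.2 / (√0.0012) = 27.58.
Trying y = 1.45 m: A R^(2/3) = 13.98 — short.
Trying y = 2.47 m: A R^(2/3) = 41.53 — over.
Trying y = 2.03 m: A R^(2/3) = 27.57 — close enough.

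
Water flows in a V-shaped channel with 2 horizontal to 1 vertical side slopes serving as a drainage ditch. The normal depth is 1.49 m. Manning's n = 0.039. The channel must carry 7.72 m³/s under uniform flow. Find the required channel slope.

S = 0.0079

For a triangular section with side slope z = 2: A = zy² = 2×1.49² = 4.44 m²; P = 2y√(1+z²) = 2×1.49×2.236 = 6.663 m.
Hydraulic radius R = A/P = 4.44/6.663 = 0.6663 m.
From Manning's equation, S = [nQ / (1 A R^(2/3))]² = [0.039 × 7.72 / (1 × 4.44 × 0.6663^(2/3))]² = 0.0079.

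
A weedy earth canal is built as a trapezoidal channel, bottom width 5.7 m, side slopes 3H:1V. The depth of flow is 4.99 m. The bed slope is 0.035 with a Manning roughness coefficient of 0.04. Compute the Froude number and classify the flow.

supercritical

With bottom width b = 5.7 m and side slope z = 3: A = (b + zy)y = (5.7 + 3×4.99)×4.99 = 103.1 m²; P = b + 2y√(1+z²) = 5.7 + 2×4.99×3.162 = 37.26 m.
Hydraulic radius R = A/P = 103.1/37.26 = 2.768 m.
V = (1/n) R^(2/3) √S = (1/0.04) × 2.768^(2/3) × √0.035 = 9.221 m/s. Hydraulic depth D_h = A/T = 103.1/35.64 = 2.894 m.
Froude number Fr = V/√(g·D_h) = 9.221/√(9.81×2.894) = 1.73, which is greater than 1, so the flow is supercritical.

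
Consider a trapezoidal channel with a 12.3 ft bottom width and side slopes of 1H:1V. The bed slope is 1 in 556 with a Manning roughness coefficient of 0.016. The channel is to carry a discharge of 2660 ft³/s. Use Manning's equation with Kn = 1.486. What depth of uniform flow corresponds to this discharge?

y_n = 9.86 ft

Manning's equation rearranged: A R^(2/3) = nQ / (1.486·√S) = 0.016 × 2660 / (1.486 × √0.001799) = 675.3.
At y = 8.4 ft: A R^(2/3) = 496.3 — low.
At y = 10.8 ft: A R^(2/3) = 807.4 — high.
At y = 9.86 ft: A R^(2/3) = 675.6 — ≈ 675.3.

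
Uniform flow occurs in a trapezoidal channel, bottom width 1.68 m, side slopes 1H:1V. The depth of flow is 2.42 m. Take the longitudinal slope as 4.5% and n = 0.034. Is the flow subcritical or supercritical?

With bottom width b = 1.68 m and side slope z = 1: A = (b + zy)y = (1.68 + 1×2.42)×2.42 = 9.922 m²; P = b + 2y√(1+z²) = 1.68 + 2×2.42×1.414 = 8.525 m.
Hydraulic radius R = A/P = 9.922/8.525 = 1.164 m.
V = (1/n) R^(2/3) √S = (1/0.034) × 1.164^(2/3) × √0.045 = 6.904 m/s. Hydraulic depth D_h = A/T = 9.922/6.52 = 1.522 m.
Froude number Fr = V/√(g·D_h) = 6.904/√(9.81×1.522) = 1.79, which is greater than 1, so the flow is supercritical.

supercritical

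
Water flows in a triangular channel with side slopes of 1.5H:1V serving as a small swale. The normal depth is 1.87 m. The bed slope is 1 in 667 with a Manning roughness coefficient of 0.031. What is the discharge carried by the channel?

Q = 5.54 m³/s

For a triangular section with side slope z = 1.5: A = zy² = 1.5×1.87² = 5.245 m²; P = 2y√(1+z²) = 2×1.87×1.803 = 6.742 m.
Hydraulic radius R = A/P = 5.245/6.742 = 0.778 m.
Manning's equation: Q = (1/n) A R^(2/3) S^(1/2) = (1/0.031) × 5.245 × 0.778^(2/3) × 0.001499^(1/2) = 5.54 m³/s.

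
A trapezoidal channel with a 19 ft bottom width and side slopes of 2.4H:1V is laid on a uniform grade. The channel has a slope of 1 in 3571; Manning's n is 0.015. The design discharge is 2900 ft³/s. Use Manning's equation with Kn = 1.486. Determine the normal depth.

y_n = 11 ft

Manning's equation rearranged: A R^(2/3) = nQ / (1.486·√S) = 0.015 × 2900 / (1.486 × √0.00028) = 1749.
At y = 13.6 ft: A R^(2/3) = 2769 — too large.
At y = 7.86 ft: A R^(2/3) = 866.8 — too small.
At y = 11 ft: A R^(2/3) = 1749 — ≈ 1749.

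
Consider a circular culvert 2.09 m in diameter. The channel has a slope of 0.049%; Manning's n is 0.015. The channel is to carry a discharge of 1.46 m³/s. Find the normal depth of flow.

y_n = 0.976 m

Manning's equation rearranged: A R^(2/3) = nQ / (1·√S) = 0.015 × 1.46 / (√0.00049) = 0.9893.
Try y = 0.791 m: A R^(2/3) = 0.6773 — short.
Try y = 0.976 m: A R^(2/3) = 0.9893 — matches.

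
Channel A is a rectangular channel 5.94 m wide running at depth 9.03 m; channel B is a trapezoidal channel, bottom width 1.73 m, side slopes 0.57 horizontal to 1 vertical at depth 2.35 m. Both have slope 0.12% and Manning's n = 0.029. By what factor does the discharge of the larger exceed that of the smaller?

12.6

Channel A: Flow area A = b·y = 5.94 × 9.03 = 53.64 m². Wetted perimeter P = b + 2y = 5.94 + 2×9.03 = 24 m. Hydraulic radius R = A/P = 53.64/24 = 2.235 m. Q_A = (1/0.029)·53.64·2.235^(2/3)·√0.0012 = 109.5 m³/s.
Channel B: With bottom width b = 1.73 m and side slope z = 0.57: A = (b + zy)y = (1.73 + 0.57×2.35)×2.35 = 7.213 m²; P = b + 2y√(1+z²) = 1.73 + 2×2.35×1.151 = 7.14 m. Hydraulic radius R = A/P = 7.213/7.14 = 1.01 m. Q_B = (1/0.029)·7.213·1.01^(2/3)·√0.0012 = 8.675 m³/s.
The larger discharge is 109.5 m³/s and the smaller is 8.675 m³/s; the ratio is 12.6.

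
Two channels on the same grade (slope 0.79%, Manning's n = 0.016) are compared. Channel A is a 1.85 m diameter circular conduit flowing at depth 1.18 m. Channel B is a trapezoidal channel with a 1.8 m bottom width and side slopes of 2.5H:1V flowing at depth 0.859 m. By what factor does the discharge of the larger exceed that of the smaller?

Channel A: For a circular section of diameter D = 1.85 m at depth y = 1.18 m, the central angle is θ = 2 arccos(1 − 2y/D) = 3.7 rad. Then A = (D²/8)(θ − sin θ) = 1.81 m² and P = Dθ/2 = 3.423 m. Hydraulic radius R = A/P = 1.81/3.423 = 0.5287 m. Q_A = (1/0.016)·1.81·0.5287^(2/3)·√0.0079 = 6.574 m³/s.
Channel B: With bottom width b = 1.8 m and side slope z = 2.5: A = (b + zy)y = (1.8 + 2.5×0.859)×0.859 = 3.391 m²; P = b + 2y√(1+z²) = 1.8 + 2×0.859×2.693 = 6.426 m. Hydraulic radius R = A/P = 3.391/6.426 = 0.5277 m. Q_B = (1/0.016)·3.391·0.5277^(2/3)·√0.0079 = 12.3 m³/s.
The larger discharge is 12.3 m³/s and the smaller is 6.574 m³/s; the ratio is 1.87.

1.87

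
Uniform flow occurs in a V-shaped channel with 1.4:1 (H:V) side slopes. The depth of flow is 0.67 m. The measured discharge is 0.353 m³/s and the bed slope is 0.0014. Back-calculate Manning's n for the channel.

For a triangular section with side slope z = 1.4: A = zy² = 1.4×0.67² = 0.6285 m²; P = 2y√(1+z²) = 2×0.67×1.72 = 2.305 m.
Hydraulic radius R = A/P = 0.6285/2.305 = 0.2726 m.
Rearranging Manning's equation: n = (1/Q) A R^(2/3) S^(1/2) = (1/0.353) × 0.6285 × 0.2726^(2/3) × √0.0014 = 0.028.

n = 0.028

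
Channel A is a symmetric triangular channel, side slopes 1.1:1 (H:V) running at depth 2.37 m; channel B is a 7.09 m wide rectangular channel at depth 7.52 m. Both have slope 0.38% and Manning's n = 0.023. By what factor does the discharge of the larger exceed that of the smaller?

16.9

Channel A: For a triangular section with side slope z = 1.1: A = zy² = 1.1×2.37² = 6.179 m²; P = 2y√(1+z²) = 2×2.37×1.487 = 7.047 m. Hydraulic radius R = A/P = 6.179/7.047 = 0.8768 m. Q_A = (1/0.023)·6.179·0.8768^(2/3)·√0.0038 = 15.17 m³/s.
Channel B: Flow area A = b·y = 7.09 × 7.52 = 53.32 m². Wetted perimeter P = b + 2y = 7.09 + 2×7.52 = 22.13 m. Hydraulic radius R = A/P = 53.32/22.13 = 2.409 m. Q_B = (1/0.023)·53.32·2.409^(2/3)·√0.0038 = 256.8 m³/s.
The larger discharge is 256.8 m³/s and the smaller is 15.17 m³/s; the ratio is 16.9.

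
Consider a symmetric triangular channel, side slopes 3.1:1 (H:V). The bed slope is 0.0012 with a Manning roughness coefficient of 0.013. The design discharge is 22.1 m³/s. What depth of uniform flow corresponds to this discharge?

y_n = 1.74 m

Manning's equation rearranged: A R^(2/3) = nQ / (1·√S) = 0.013 × 22.1 / (√0.0012) = 8.294.
Try y = 2.07 m: A R^(2/3) = 13.15 — high.
Try y = 1.24 m: A R^(2/3) = 3.353 — low.
Try y = 1.74 m: A R^(2/3) = 8.276 — matches.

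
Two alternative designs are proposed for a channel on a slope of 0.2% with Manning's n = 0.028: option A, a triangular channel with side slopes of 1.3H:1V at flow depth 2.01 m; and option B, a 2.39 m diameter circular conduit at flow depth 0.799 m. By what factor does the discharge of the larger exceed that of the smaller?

Channel A: For a triangular section with side slope z = 1.3: A = zy² = 1.3×2.01² = 5.252 m²; P = 2y√(1+z²) = 2×2.01×1.64 = 6.593 m. Hydraulic radius R = A/P = 5.252/6.593 = 0.7966 m. Q_A = (1/0.028)·5.252·0.7966^(2/3)·√0.002 = 7.209 m³/s.
Channel B: For a circular section of diameter D = 2.39 m at depth y = 0.799 m, the central angle is θ = 2 arccos(1 − 2y/D) = 2.466 rad. Then A = (D²/8)(θ − sin θ) = 1.314 m² and P = Dθ/2 = 2.947 m. Hydraulic radius R = A/P = 1.314/2.947 = 0.446 m. Q_B = (1/0.028)·1.314·0.446^(2/3)·√0.002 = 1.225 m³/s.
The larger discharge is 7.209 m³/s and the smaller is 1.225 m³/s; the ratio is 5.88.

5.88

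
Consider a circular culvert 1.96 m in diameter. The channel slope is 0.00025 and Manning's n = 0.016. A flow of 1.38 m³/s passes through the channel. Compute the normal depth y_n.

y_n = 1.26 m

Manning's equation rearranged: A R^(2/3) = nQ / (1·√S) = 0.016 × 1.38 / (√0.00025) = 1.396.
At y = 0.919 m: A R^(2/3) = 0.8395 — too small.
At y = 1.58 m: A R^(2/3) = 1.847 — too large.
At y = 1.26 m: A R^(2/3) = 1.396 — close enough.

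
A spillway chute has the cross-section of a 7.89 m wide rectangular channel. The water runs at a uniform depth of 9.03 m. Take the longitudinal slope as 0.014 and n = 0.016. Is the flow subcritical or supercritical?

Flow area A = b·y = 7.89 × 9.03 = 71.25 m². Wetted perimeter P = b + 2y = 7.89 + 2×9.03 = 25.95 m.
Hydraulic radius R = A/P = 71.25/25.95 = 2.746 m.
V = (1/n) R^(2/3) √S = (1/0.016) × 2.746^(2/3) × √0.014 = 14.5 m/s. Hydraulic depth D_h = A/T = 71.25/7.89 = 9.03 m.
Froude number Fr = V/√(g·D_h) = 14.5/√(9.81×9.03) = 1.54, which is greater than 1, so the flow is supercritical.

supercritical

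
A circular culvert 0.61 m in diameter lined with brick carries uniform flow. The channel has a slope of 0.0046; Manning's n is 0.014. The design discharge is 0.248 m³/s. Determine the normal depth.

y_n = 0.345 m

Manning's equation rearranged: A R^(2/3) = nQ / (1·√S) = 0.014 × 0.248 / (√0.0046) = 0.05119.
At y = 0.261 m: A R^(2/3) = 0.03176 — low.
At y = 0.393 m: A R^(2/3) = 0.0623 — high.
At y = 0.345 m: A R^(2/3) = 0.0511 — close enough.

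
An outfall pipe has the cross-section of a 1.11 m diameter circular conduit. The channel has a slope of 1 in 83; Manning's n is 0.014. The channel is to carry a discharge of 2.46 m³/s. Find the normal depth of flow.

Manning's equation rearranged: A R^(2/3) = nQ / (1·√S) = 0.014 × 2.46 / (√0.01205) = 0.3138.
Trying y = 0.788 m: A R^(2/3) = 0.351 — high.
Trying y = 0.641 m: A R^(2/3) = 0.2607 — low.
Trying y = 0.725 m: A R^(2/3) = 0.3136 — matches.

y_n = 0.725 m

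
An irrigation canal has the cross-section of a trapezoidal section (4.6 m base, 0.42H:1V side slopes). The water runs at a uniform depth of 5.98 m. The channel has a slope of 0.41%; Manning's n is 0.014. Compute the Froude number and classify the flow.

supercritical

With bottom width b = 4.6 m and side slope z = 0.42: A = (b + zy)y = (4.6 + 0.42×5.98)×5.98 = 42.53 m²; P = b + 2y√(1+z²) = 4.6 + 2×5.98×1.085 = 17.57 m.
Hydraulic radius R = A/P = 42.53/17.57 = 2.42 m.
V = (1/n) R^(2/3) √S = (1/0.014) × 2.42^(2/3) × √0.0041 = 8.244 m/s. Hydraulic depth D_h = A/T = 42.53/9.623 = 4.419 m.
Froude number Fr = V/√(g·D_h) = 8.244/√(9.81×4.419) = 1.25, which is greater than 1, so the flow is supercritical.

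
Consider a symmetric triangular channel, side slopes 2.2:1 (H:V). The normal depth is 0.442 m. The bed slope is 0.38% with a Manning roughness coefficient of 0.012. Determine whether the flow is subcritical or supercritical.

supercritical

For a triangular section with side slope z = 2.2: A = zy² = 2.2×0.442² = 0.4298 m²; P = 2y√(1+z²) = 2×0.442×2.417 = 2.136 m.
Hydraulic radius R = A/P = 0.4298/2.136 = 0.2012 m.
V = (1/n) R^(2/3) √S = (1/0.012) × 0.2012^(2/3) × √0.0038 = 1.764 m/s. Hydraulic depth D_h = A/T = 0.4298/1.945 = 0.221 m.
Froude number Fr = V/√(g·D_h) = 1.764/√(9.81×0.221) = 1.2, which is greater than 1, so the flow is supercritical.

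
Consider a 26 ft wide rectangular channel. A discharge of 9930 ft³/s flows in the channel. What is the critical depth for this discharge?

For a rectangular channel, critical depth y_c = (q²/g)^(1/3) where q = Q/b = 9930/26 = 381.9 ft²/s.
So y_c = (381.9²/32.2)^(1/3) = 16.5 ft.

y_c = 16.5 ft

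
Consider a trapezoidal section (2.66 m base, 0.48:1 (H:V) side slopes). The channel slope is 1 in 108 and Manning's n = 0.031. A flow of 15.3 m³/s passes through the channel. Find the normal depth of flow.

Manning's equation rearranged: A R^(2/3) = nQ / (1·√S) = 0.031 × 15.3 / (√0.009259) = 4.929.
At y = 1.29 m: A R^(2/3) = 3.542 — too small.
At y = 1.73 m: A R^(2/3) = 5.75 — too large.
At y = 1.58 m: A R^(2/3) = 4.945 — close enough.

y_n = 1.58 m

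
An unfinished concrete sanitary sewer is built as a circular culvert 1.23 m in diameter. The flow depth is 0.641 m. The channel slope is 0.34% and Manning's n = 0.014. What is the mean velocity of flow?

V = 1.93 m/s

For a circular section of diameter D = 1.23 m at depth y = 0.641 m, the central angle is θ = 2 arccos(1 − 2y/D) = 3.226 rad. Then A = (D²/8)(θ − sin θ) = 0.6261 m² and P = Dθ/2 = 1.984 m.
Hydraulic radius R = A/P = 0.6261/1.984 = 0.3156 m.
From Manning's equation, V = (1/n) R^(2/3) S^(1/2) = (1/0.014) × 0.3156^(2/3) × 0.0034^(1/2) = 1.93 m/s.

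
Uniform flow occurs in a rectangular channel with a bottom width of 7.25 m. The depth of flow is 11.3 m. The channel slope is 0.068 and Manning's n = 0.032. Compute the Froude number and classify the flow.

supercritical

Flow area A = b·y = 7.25 × 11.3 = 81.93 m². Wetted perimeter P = b + 2y = 7.25 + 2×11.3 = 29.85 m.
Hydraulic radius R = A/P = 81.93/29.85 = 2.745 m.
V = (1/n) R^(2/3) √S = (1/0.032) × 2.745^(2/3) × √0.068 = 15.97 m/s. Hydraulic depth D_h = A/T = 81.93/7.25 = 11.3 m.
Froude number Fr = V/√(g·D_h) = 15.97/√(9.81×11.3) = 1.52, which is greater than 1, so the flow is supercritical.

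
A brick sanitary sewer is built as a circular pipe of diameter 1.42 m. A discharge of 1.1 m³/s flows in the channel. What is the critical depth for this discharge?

y_c = 0.541 m

At critical depth, Q² T / (g A³) = 1, i.e. A³/T = Q²/g = 1.1²/9.81 = 0.1233.
Try y = 0.469 m: A³/T = 0.07113 — short.
Try y = 0.655 m: A³/T = 0.2569 — over.
Try y = 0.541 m: A³/T = 0.1234 — ≈ 0.1233.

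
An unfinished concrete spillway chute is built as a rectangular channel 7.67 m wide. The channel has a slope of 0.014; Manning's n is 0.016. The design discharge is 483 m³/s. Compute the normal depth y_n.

Manning's equation rearranged: A R^(2/3) = nQ / (1·√S) = 0.016 × 483 / (√0.014) = 65.31.
Trying y = 3.68 m: A R^(2/3) = 42.96 — too small.
Trying y = 5.06 m: A R^(2/3) = 65.28 — ≈ 65.31.

y_n = 5.06 m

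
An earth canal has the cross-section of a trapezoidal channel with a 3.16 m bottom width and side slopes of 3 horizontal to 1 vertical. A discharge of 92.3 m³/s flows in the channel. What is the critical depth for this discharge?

At critical depth, Q² T / (g A³) = 1, i.e. A³/T = Q²/g = 92.3²/9.81 = 868.4.
Try y = 2.88 m: A³/T = 1920 — too large.
Try y = 2.4 m: A³/T = 875.4 — close enough.

y_c = 2.4 m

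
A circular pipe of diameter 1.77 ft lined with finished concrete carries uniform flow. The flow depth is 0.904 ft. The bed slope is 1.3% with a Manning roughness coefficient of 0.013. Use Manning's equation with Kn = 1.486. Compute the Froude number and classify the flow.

For a circular section of diameter D = 1.77 ft at depth y = 0.904 ft, the central angle is θ = 2 arccos(1 − 2y/D) = 3.185 rad. Then A = (D²/8)(θ − sin θ) = 1.264 ft² and P = Dθ/2 = 2.818 ft.
Hydraulic radius R = A/P = 1.264/2.818 = 0.4485 ft.
V = (1.486/n) R^(2/3) √S = (1.486/0.013) × 0.4485^(2/3) × √0.013 = 7.636 ft/s. Hydraulic depth D_h = A/T = 1.264/1.77 = 0.7142 ft.
Froude number Fr = V/√(g·D_h) = 7.636/√(32.2×0.7142) = 1.59, which is greater than 1, so the flow is supercritical.

supercritical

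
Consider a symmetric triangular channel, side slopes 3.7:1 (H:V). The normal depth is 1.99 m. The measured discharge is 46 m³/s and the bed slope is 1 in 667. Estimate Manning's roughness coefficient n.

For a triangular section with side slope z = 3.7: A = zy² = 3.7×1.99² = 14.65 m²; P = 2y√(1+z²) = 2×1.99×3.833 = 15.25 m.
Hydraulic radius R = A/P = 14.65/15.25 = 0.9605 m.
Rearranging Manning's equation: n = (1/Q) A R^(2/3) S^(1/2) = (1/46) × 14.65 × 0.9605^(2/3) × √0.001499 = 0.012.

n = 0.012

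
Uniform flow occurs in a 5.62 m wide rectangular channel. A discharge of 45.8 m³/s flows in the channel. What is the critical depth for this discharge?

y_c = 1.89 m

For a rectangular channel, critical depth y_c = (q²/g)^(1/3) where q = Q/b = 45.8/5.62 = 8.149 m²/s.
So y_c = (8.149²/9.81)^(1/3) = 1.89 m.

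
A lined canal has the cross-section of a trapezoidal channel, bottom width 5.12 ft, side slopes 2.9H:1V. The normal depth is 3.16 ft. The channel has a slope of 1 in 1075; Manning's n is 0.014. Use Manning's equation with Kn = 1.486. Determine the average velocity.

With bottom width b = 5.12 ft and side slope z = 2.9: A = (b + zy)y = (5.12 + 2.9×3.16)×3.16 = 45.14 ft²; P = b + 2y√(1+z²) = 5.12 + 2×3.16×3.068 = 24.51 ft.
Hydraulic radius R = A/P = 45.14/24.51 = 1.842 ft.
From Manning's equation, V = (1.486/n) R^(2/3) S^(1/2) = (1.486/0.014) × 1.842^(2/3) × 0.0009302^(1/2) = 4.86 ft/s.

V = 4.86 ft/s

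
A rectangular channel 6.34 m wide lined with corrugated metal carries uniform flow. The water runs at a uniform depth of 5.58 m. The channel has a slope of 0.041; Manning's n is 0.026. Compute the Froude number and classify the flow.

supercritical

Flow area A = b·y = 6.34 × 5.58 = 35.38 m². Wetted perimeter P = b + 2y = 6.34 + 2×5.58 = 17.5 m.
Hydraulic radius R = A/P = 35.38/17.5 = 2.022 m.
V = (1/n) R^(2/3) √S = (1/0.026) × 2.022^(2/3) × √0.041 = 12.45 m/s. Hydraulic depth D_h = A/T = 35.38/6.34 = 5.58 m.
Froude number Fr = V/√(g·D_h) = 12.45/√(9.81×5.58) = 1.68, which is greater than 1, so the flow is supercritical.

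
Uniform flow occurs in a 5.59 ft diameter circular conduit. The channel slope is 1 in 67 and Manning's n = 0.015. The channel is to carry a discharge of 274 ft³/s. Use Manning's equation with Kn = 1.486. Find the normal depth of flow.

Manning's equation rearranged: A R^(2/3) = nQ / (1.486·√S) = 0.015 × 274 / (1.486 × √0.01493) = 22.64.
Try y = 2.47 ft: A R^(2/3) = 12.37 — low.
Try y = 3.57 ft: A R^(2/3) = 22.62 — close enough.

y_n = 3.57 ft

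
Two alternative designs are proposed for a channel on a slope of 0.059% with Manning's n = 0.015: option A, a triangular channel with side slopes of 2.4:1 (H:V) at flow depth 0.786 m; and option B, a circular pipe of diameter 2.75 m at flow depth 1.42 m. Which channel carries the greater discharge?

Channel A: For a triangular section with side slope z = 2.4: A = zy² = 2.4×0.786² = 1.483 m²; P = 2y√(1+z²) = 2×0.786×2.6 = 4.087 m. Hydraulic radius R = A/P = 1.483/4.087 = 0.3628 m. Q_A = (1/0.015)·1.483·0.3628^(2/3)·√0.00059 = 1.221 m³/s.
Channel B: For a circular section of diameter D = 2.75 m at depth y = 1.42 m, the central angle is θ = 2 arccos(1 − 2y/D) = 3.207 rad. Then A = (D²/8)(θ − sin θ) = 3.094 m² and P = Dθ/2 = 4.41 m. Hydraulic radius R = A/P = 3.094/4.41 = 0.7015 m. Q_B = (1/0.015)·3.094·0.7015^(2/3)·√0.00059 = 3.955 m³/s.
Q_A = 1.221 m³/s vs Q_B = 3.955 m³/s, so channel B carries more.

channel B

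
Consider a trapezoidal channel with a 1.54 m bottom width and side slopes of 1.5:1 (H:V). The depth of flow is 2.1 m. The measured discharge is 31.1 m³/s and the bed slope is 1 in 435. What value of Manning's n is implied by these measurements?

n = 0.016

With bottom width b = 1.54 m and side slope z = 1.5: A = (b + zy)y = (1.54 + 1.5×2.1)×2.1 = 9.849 m²; P = b + 2y√(1+z²) = 1.54 + 2×2.1×1.803 = 9.112 m.
Hydraulic radius R = A/P = 9.849/9.112 = 1.081 m.
Rearranging Manning's equation: n = (1/Q) A R^(2/3) S^(1/2) = (1/31.1) × 9.849 × 1.081^(2/3) × √0.002299 = 0.016.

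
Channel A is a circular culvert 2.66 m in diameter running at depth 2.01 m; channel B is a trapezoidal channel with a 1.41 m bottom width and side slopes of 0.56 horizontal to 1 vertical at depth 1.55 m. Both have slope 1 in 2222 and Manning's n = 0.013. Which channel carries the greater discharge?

channel A

Channel A: For a circular section of diameter D = 2.66 m at depth y = 2.01 m, the central angle is θ = 2 arccos(1 − 2y/D) = 4.215 rad. Then A = (D²/8)(θ − sin θ) = 4.505 m² and P = Dθ/2 = 5.606 m. Hydraulic radius R = A/P = 4.505/5.606 = 0.8037 m. Q_A = (1/0.013)·4.505·0.8037^(2/3)·√0.00045 = 6.355 m³/s.
Channel B: With bottom width b = 1.41 m and side slope z = 0.56: A = (b + zy)y = (1.41 + 0.56×1.55)×1.55 = 3.531 m²; P = b + 2y√(1+z²) = 1.41 + 2×1.55×1.146 = 4.963 m. Hydraulic radius R = A/P = 3.531/4.963 = 0.7114 m. Q_B = (1/0.013)·3.531·0.7114^(2/3)·√0.00045 = 4.592 m³/s.
Q_A = 6.355 m³/s vs Q_B = 4.592 m³/s, so channel A carries more.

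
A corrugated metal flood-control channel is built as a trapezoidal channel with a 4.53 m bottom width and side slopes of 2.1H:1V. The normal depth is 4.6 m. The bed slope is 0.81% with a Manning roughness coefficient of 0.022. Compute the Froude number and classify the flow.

supercritical

With bottom width b = 4.53 m and side slope z = 2.1: A = (b + zy)y = (4.53 + 2.1×4.6)×4.6 = 65.27 m²; P = b + 2y√(1+z²) = 4.53 + 2×4.6×2.326 = 25.93 m.
Hydraulic radius R = A/P = 65.27/25.93 = 2.517 m.
V = (1/n) R^(2/3) √S = (1/0.022) × 2.517^(2/3) × √0.0081 = 7.571 m/s. Hydraulic depth D_h = A/T = 65.27/23.85 = 2.737 m.
Froude number Fr = V/√(g·D_h) = 7.571/√(9.81×2.737) = 1.46, which is greater than 1, so the flow is supercritical.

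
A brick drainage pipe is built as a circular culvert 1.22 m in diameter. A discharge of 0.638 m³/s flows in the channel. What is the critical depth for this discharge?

y_c = 0.427 m

At critical depth, Q² T / (g A³) = 1, i.e. A³/T = Q²/g = 0.638²/9.81 = 0.04149.
Try y = 0.358 m: A³/T = 0.02106 — low.
Try y = 0.517 m: A³/T = 0.08692 — high.
Try y = 0.427 m: A³/T = 0.04166 — ≈ 0.04149.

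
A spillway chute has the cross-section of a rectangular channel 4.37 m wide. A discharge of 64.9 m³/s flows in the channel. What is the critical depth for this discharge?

y_c = 2.82 m

For a rectangular channel, critical depth y_c = (q²/g)^(1/3) where q = Q/b = 64.9/4.37 = 14.85 m²/s.
So y_c = (14.85²/9.81)^(1/3) = 2.82 m.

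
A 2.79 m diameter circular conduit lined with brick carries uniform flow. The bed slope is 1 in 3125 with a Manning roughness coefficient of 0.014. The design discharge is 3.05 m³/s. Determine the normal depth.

y_n = 1.39 m

Manning's equation rearranged: A R^(2/3) = nQ / (1·√S) = 0.014 × 3.05 / (√0.00032) = 2.387.
At y = 1.09 m: A R^(2/3) = 1.552 — low.
At y = 1.53 m: A R^(2/3) = 2.803 — high.
At y = 1.39 m: A R^(2/3) = 2.39 — close enough.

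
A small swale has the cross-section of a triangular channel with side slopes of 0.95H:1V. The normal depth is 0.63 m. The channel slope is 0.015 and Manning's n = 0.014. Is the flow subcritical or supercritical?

For a triangular section with side slope z = 0.95: A = zy² = 0.95×0.63² = 0.3771 m²; P = 2y√(1+z²) = 2×0.63×1.379 = 1.738 m.
Hydraulic radius R = A/P = 0.3771/1.738 = 0.217 m.
V = (1/n) R^(2/3) √S = (1/0.014) × 0.217^(2/3) × √0.015 = 3.159 m/s. Hydraulic depth D_h = A/T = 0.3771/1.197 = 0.315 m.
Froude number Fr = V/√(g·D_h) = 3.159/√(9.81×0.315) = 1.8, which is greater than 1, so the flow is supercritical.

supercritical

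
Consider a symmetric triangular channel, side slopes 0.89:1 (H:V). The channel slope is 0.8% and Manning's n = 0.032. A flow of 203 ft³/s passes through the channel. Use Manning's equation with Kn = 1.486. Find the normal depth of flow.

y_n = 5.92 ft

Manning's equation rearranged: A R^(2/3) = nQ / (1.486·√S) = 0.032 × 203 / (1.486 × √0.008) = 48.87.
Try y = 6.55 ft: A R^(2/3) = 64.14 — high.
Try y = 4.9 ft: A R^(2/3) = 29.58 — low.
Try y = 5.92 ft: A R^(2/3) = 48.98 — ≈ 48.87.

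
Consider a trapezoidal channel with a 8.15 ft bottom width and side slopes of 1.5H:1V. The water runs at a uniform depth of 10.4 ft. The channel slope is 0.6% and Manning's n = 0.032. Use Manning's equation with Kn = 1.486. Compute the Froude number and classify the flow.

With bottom width b = 8.15 ft and side slope z = 1.5: A = (b + zy)y = (8.15 + 1.5×10.4)×10.4 = 247 ft²; P = b + 2y√(1+z²) = 8.15 + 2×10.4×1.803 = 45.65 ft.
Hydraulic radius R = A/P = 247/45.65 = 5.411 ft.
V = (1.486/n) R^(2/3) √S = (1.486/0.032) × 5.411^(2/3) × √0.006 = 11.09 ft/s. Hydraulic depth D_h = A/T = 247/39.35 = 6.277 ft.
Froude number Fr = V/√(g·D_h) = 11.09/√(32.2×6.277) = 0.78, which is less than 1, so the flow is subcritical.

subcritical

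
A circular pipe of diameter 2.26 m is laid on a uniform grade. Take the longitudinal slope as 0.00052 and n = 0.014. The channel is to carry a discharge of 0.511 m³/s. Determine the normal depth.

y_n = 0.516 m

Manning's equation rearranged: A R^(2/3) = nQ / (1·√S) = 0.014 × 0.511 / (√0.00052) = 0.3137.
Trying y = 0.373 m: A R^(2/3) = 0.1623 — low.
Trying y = 0.641 m: A R^(2/3) = 0.4814 — high.
Trying y = 0.516 m: A R^(2/3) = 0.3135 — matches.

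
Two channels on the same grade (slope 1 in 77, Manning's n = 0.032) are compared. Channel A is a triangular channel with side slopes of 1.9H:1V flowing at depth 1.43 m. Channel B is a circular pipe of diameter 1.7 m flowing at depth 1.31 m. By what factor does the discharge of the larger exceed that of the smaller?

Channel A: For a triangular section with side slope z = 1.9: A = zy² = 1.9×1.43² = 3.885 m²; P = 2y√(1+z²) = 2×1.43×2.147 = 6.141 m. Hydraulic radius R = A/P = 3.885/6.141 = 0.6327 m. Q_A = (1/0.032)·3.885·0.6327^(2/3)·√0.01299 = 10.2 m³/s.
Channel B: For a circular section of diameter D = 1.7 m at depth y = 1.31 m, the central angle is θ = 2 arccos(1 − 2y/D) = 4.285 rad. Then A = (D²/8)(θ − sin θ) = 1.877 m² and P = Dθ/2 = 3.642 m. Hydraulic radius R = A/P = 1.877/3.642 = 0.5153 m. Q_B = (1/0.032)·1.877·0.5153^(2/3)·√0.01299 = 4.296 m³/s.
The larger discharge is 10.2 m³/s and the smaller is 4.296 m³/s; the ratio is 2.37.

2.37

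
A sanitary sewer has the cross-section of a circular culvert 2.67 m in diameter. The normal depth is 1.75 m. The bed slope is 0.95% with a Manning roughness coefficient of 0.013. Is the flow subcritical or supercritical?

For a circular section of diameter D = 2.67 m at depth y = 1.75 m, the central angle is θ = 2 arccos(1 − 2y/D) = 3.774 rad. Then A = (D²/8)(θ − sin θ) = 3.889 m² and P = Dθ/2 = 5.038 m.
Hydraulic radius R = A/P = 3.889/5.038 = 0.772 m.
V = (1/n) R^(2/3) √S = (1/0.013) × 0.772^(2/3) × √0.0095 = 6.31 m/s. Hydraulic depth D_h = A/T = 3.889/2.538 = 1.533 m.
Froude number Fr = V/√(g·D_h) = 6.31/√(9.81×1.533) = 1.63, which is greater than 1, so the flow is supercritical.

supercritical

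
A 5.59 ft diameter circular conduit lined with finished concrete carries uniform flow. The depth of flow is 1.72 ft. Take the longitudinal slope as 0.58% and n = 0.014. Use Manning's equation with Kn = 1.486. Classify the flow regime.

For a circular section of diameter D = 5.59 ft at depth y = 1.72 ft, the central angle is θ = 2 arccos(1 − 2y/D) = 2.352 rad. Then A = (D²/8)(θ − sin θ) = 6.413 ft² and P = Dθ/2 = 6.574 ft.
Hydraulic radius R = A/P = 6.413/6.574 = 0.9756 ft.
V = (1.486/n) R^(2/3) √S = (1.486/0.014) × 0.9756^(2/3) × √0.0058 = 7.952 ft/s. Hydraulic depth D_h = A/T = 6.413/5.16 = 1.243 ft.
Froude number Fr = V/√(g·D_h) = 7.952/√(32.2×1.243) = 1.26, which is greater than 1, so the flow is supercritical.

supercritical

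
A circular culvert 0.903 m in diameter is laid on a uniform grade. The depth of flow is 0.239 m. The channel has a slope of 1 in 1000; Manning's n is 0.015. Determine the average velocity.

For a circular section of diameter D = 0.903 m at depth y = 0.239 m, the central angle is θ = 2 arccos(1 − 2y/D) = 2.162 rad. Then A = (D²/8)(θ − sin θ) = 0.1357 m² and P = Dθ/2 = 0.9759 m.
Hydraulic radius R = A/P = 0.1357/0.9759 = 0.139 m.
From Manning's equation, V = (1/n) R^(2/3) S^(1/2) = (1/0.015) × 0.139^(2/3) × 0.001^(1/2) = 0.566 m/s.

V = 0.566 m/s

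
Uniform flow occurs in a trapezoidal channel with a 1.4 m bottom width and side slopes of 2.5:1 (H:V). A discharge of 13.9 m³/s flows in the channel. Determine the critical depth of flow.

At critical depth, Q² T / (g A³) = 1, i.e. A³/T = Q²/g = 13.9²/9.81 = 19.7.
Trying y = 1.02 m: A³/T = 10.06 — short.
Trying y = 1.49 m: A³/T = 50.31 — over.
Trying y = 1.2 m: A³/T = 19.89 — ≈ 19.7.

y_c = 1.2 m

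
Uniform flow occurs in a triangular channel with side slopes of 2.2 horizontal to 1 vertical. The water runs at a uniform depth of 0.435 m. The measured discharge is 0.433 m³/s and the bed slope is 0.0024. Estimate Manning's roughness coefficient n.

For a triangular section with side slope z = 2.2: A = zy² = 2.2×0.435² = 0.4163 m²; P = 2y√(1+z²) = 2×0.435×2.417 = 2.102 m.
Hydraulic radius R = A/P = 0.4163/2.102 = 0.198 m.
Rearranging Manning's equation: n = (1/Q) A R^(2/3) S^(1/2) = (1/0.433) × 0.4163 × 0.198^(2/3) × √0.0024 = 0.016.

n = 0.016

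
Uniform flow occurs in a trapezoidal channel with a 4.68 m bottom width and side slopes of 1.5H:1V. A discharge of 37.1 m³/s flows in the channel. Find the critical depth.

y_c = 1.56 m

At critical depth, Q² T / (g A³) = 1, i.e. A³/T = Q²/g = 37.1²/9.81 = 140.3.
At y = 1.72 m: A³/T = 197.9 — over.
At y = 1.4 m: A³/T = 96.31 — short.
At y = 1.56 m: A³/T = 140.3 — matches.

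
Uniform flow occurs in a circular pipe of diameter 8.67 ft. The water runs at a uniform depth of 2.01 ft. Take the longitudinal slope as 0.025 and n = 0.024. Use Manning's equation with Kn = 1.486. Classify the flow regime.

supercritical

For a circular section of diameter D = 8.67 ft at depth y = 2.01 ft, the central angle is θ = 2 arccos(1 − 2y/D) = 2.009 rad. Then A = (D²/8)(θ − sin θ) = 10.37 ft² and P = Dθ/2 = 8.711 ft.
Hydraulic radius R = A/P = 10.37/8.711 = 1.191 ft.
V = (1.486/n) R^(2/3) √S = (1.486/0.024) × 1.191^(2/3) × √0.025 = 11 ft/s. Hydraulic depth D_h = A/T = 10.37/7.318 = 1.418 ft.
Froude number Fr = V/√(g·D_h) = 11/√(32.2×1.418) = 1.63, which is greater than 1, so the flow is supercritical.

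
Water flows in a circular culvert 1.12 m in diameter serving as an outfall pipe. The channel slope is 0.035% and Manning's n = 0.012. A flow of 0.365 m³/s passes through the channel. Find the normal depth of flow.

Manning's equation rearranged: A R^(2/3) = nQ / (1·√S) = 0.012 × 0.365 / (√0.00035) = 0.2341.
Trying y = 0.762 m: A R^(2/3) = 0.3399 — high.
Trying y = 0.448 m: A R^(2/3) = 0.1421 — low.
Trying y = 0.596 m: A R^(2/3) = 0.234 — close enough.

y_n = 0.596 m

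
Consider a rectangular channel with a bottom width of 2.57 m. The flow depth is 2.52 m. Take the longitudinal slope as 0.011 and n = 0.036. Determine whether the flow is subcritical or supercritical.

Flow area A = b·y = 2.57 × 2.52 = 6.476 m². Wetted perimeter P = b + 2y = 2.57 + 2×2.52 = 7.61 m.
Hydraulic radius R = A/P = 6.476/7.61 = 0.851 m.
V = (1/n) R^(2/3) √S = (1/0.036) × 0.851^(2/3) × √0.011 = 2.616 m/s. Hydraulic depth D_h = A/T = 6.476/2.57 = 2.52 m.
Froude number Fr = V/√(g·D_h) = 2.616/√(9.81×2.52) = 0.526, which is less than 1, so the flow is subcritical.

subcritical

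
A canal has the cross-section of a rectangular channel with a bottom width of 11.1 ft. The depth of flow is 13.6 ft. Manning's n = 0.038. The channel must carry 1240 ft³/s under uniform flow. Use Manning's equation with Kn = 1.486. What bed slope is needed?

S = 0.00709

Flow area A = b·y = 11.1 × 13.6 = 151 ft². Wetted perimeter P = b + 2y = 11.1 + 2×13.6 = 38.3 ft.
Hydraulic radius R = A/P = 151/38.3 = 3.942 ft.
From Manning's equation, S = [nQ / (1.486 A R^(2/3))]² = [0.038 × 1240 / (1.486 × 151 × 3.942^(2/3))]² = 0.00709.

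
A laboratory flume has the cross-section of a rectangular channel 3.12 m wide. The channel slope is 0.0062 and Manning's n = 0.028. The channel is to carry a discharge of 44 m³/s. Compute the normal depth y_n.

y_n = 4.54 m

Manning's equation rearranged: A R^(2/3) = nQ / (1·√S) = 0.028 × 44 / (√0.0062) = 15.65.
Try y = 5.56 m: A R^(2/3) = 19.79 — high.
Try y = 3.7 m: A R^(2/3) = 12.28 — low.
Try y = 4.54 m: A R^(2/3) = 15.65 — ≈ 15.65.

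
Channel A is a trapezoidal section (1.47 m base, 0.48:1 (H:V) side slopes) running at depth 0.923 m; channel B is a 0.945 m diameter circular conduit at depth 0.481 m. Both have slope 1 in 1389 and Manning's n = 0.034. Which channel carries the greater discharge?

Channel A: With bottom width b = 1.47 m and side slope z = 0.48: A = (b + zy)y = (1.47 + 0.48×0.923)×0.923 = 1.766 m²; P = b + 2y√(1+z²) = 1.47 + 2×0.923×1.109 = 3.518 m. Hydraulic radius R = A/P = 1.766/3.518 = 0.502 m. Q_A = (1/0.034)·1.766·0.502^(2/3)·√0.0007199 = 0.8801 m³/s.
Channel B: For a circular section of diameter D = 0.945 m at depth y = 0.481 m, the central angle is θ = 2 arccos(1 − 2y/D) = 3.178 rad. Then A = (D²/8)(θ − sin θ) = 0.3587 m² and P = Dθ/2 = 1.501 m. Hydraulic radius R = A/P = 0.3587/1.501 = 0.2389 m. Q_B = (1/0.034)·0.3587·0.2389^(2/3)·√0.0007199 = 0.109 m³/s.
Q_A = 0.8801 m³/s vs Q_B = 0.109 m³/s, so channel A carries more.

channel A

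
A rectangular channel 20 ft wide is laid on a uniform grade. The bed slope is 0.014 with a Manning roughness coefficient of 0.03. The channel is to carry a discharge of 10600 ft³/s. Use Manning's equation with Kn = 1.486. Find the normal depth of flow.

y_n = 24.5 ft

Manning's equation rearranged: A R^(2/3) = nQ / (1.486·√S) = 0.03 × 10600 / (1.486 × √0.014) = 1809.
Trying y = 26.9 ft: A R^(2/3) = 2023 — too large.
Trying y = 19.2 ft: A R^(2/3) = 1348 — too small.
Trying y = 24.5 ft: A R^(2/3) = 1810 — ≈ 1809.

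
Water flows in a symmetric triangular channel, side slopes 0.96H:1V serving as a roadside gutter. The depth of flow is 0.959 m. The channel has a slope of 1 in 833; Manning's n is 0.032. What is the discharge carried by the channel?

For a triangular section with side slope z = 0.96: A = zy² = 0.96×0.959² = 0.8829 m²; P = 2y√(1+z²) = 2×0.959×1.386 = 2.659 m.
Hydraulic radius R = A/P = 0.8829/2.659 = 0.3321 m.
Manning's equation: Q = (1/n) A R^(2/3) S^(1/2) = (1/0.032) × 0.8829 × 0.3321^(2/3) × 0.0012^(1/2) = 0.458 m³/s.

Q = 0.458 m³/s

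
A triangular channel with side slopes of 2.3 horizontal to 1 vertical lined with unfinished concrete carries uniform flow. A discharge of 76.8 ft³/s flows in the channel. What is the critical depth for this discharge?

y_c = 2.33 ft

At critical depth, Q² T / (g A³) = 1, i.e. A³/T = Q²/g = 76.8²/32.2 = 183.2.
At y = 2.57 ft: A³/T = 296.5 — over.
At y = 2.33 ft: A³/T = 181.6 — matches.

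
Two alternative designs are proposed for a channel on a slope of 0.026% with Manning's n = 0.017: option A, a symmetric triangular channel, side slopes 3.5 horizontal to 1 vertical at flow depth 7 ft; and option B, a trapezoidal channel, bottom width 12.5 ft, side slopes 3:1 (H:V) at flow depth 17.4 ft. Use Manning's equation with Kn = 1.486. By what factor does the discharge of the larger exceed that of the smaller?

12.8

Channel A: For a triangular section with side slope z = 3.5: A = zy² = 3.5×7² = 171.5 ft²; P = 2y√(1+z²) = 2×7×3.64 = 50.96 ft. Hydraulic radius R = A/P = 171.5/50.96 = 3.365 ft. Q_A = (1.486/0.017)·171.5·3.365^(2/3)·√0.00026 = 542.8 ft³/s.
Channel B: With bottom width b = 12.5 ft and side slope z = 3: A = (b + zy)y = (12.5 + 3×17.4)×17.4 = 1126 ft²; P = b + 2y√(1+z²) = 12.5 + 2×17.4×3.162 = 122.5 ft. Hydraulic radius R = A/P = 1126/122.5 = 9.186 ft. Q_B = (1.486/0.017)·1126·9.186^(2/3)·√0.00026 = 6960 ft³/s.
The larger discharge is 6960 ft³/s and the smaller is 542.8 ft³/s; the ratio is 12.8.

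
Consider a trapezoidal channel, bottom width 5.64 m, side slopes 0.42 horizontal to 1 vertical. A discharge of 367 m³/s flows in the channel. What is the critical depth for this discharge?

y_c = 6.4 m

At critical depth, Q² T / (g A³) = 1, i.e. A³/T = Q²/g = 367²/9.81 = 13730.
At y = 7.39 m: A³/T = 22770 — high.
At y = 5.18 m: A³/T = 6641 — low.
At y = 6.4 m: A³/T = 13740 — close enough.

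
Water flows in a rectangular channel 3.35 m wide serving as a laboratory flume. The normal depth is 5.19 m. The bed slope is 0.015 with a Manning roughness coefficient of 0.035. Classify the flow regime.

Flow area A = b·y = 3.35 × 5.19 = 17.39 m². Wetted perimeter P = b + 2y = 3.35 + 2×5.19 = 13.73 m.
Hydraulic radius R = A/P = 17.39/13.73 = 1.266 m.
V = (1/n) R^(2/3) √S = (1/0.035) × 1.266^(2/3) × √0.015 = 4.096 m/s. Hydraulic depth D_h = A/T = 17.39/3.35 = 5.19 m.
Froude number Fr = V/√(g·D_h) = 4.096/√(9.81×5.19) = 0.574, which is less than 1, so the flow is subcritical.

subcritical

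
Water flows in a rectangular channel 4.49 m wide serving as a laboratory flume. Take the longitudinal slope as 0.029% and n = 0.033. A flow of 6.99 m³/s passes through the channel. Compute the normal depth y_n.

y_n = 2.65 m

Manning's equation rearranged: A R^(2/3) = nQ / (1·√S) = 0.033 × 6.99 / (√0.00029) = 13.55.
Trying y = 3.2 m: A R^(2/3) = 17.28 — high.
Trying y = 2.11 m: A R^(2/3) = 10.02 — low.
Trying y = 2.65 m: A R^(2/3) = 13.55 — matches.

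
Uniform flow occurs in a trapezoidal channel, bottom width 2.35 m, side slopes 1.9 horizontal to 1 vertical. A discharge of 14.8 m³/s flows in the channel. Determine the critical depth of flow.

At critical depth, Q² T / (g A³) = 1, i.e. A³/T = Q²/g = 14.8²/9.81 = 22.33.
Try y = 1.28 m: A³/T = 31.79 — high.
Try y = 0.961 m: A³/T = 10.77 — low.
Try y = 1.17 m: A³/T = 22.54 — ≈ 22.33.

y_c = 1.17 m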